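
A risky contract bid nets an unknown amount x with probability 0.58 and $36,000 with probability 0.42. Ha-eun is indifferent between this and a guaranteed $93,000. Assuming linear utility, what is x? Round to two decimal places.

0.58·x + 0.42·36000 = 93000
0.58·x = 93000 − 15120 = 77880
x = 77880 / 0.58 = 134275.8621

x = $134,275.86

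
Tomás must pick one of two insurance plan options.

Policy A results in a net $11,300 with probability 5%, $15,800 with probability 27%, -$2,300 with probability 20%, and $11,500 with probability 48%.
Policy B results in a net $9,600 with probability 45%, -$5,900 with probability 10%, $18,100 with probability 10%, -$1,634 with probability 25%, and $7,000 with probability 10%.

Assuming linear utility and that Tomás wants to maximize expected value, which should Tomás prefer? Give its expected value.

Policy A ($9,891)

Policy A = 0.05 × 11300 + 0.27 × 15800 + 0.2 × (-2300) + 0.48 × 11500 = 565 + 4266 − 460 + 5520 = 9891
Policy B = 0.45 × 9600 + 0.1 × (-5900) + 0.1 × 18100 + 0.25 × (-1634) + 0.1 × 7000 = 4320 − 590 + 1810 − 408.5 + 700 = 5831.5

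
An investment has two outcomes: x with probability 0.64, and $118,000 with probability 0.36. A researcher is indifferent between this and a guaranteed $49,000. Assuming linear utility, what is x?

0.64·x + 0.36·118000 = 49000
0.64·x = 49000 − 42480 = 6520
x = 6520 / 0.64 = 10187.5

x = $10,187.50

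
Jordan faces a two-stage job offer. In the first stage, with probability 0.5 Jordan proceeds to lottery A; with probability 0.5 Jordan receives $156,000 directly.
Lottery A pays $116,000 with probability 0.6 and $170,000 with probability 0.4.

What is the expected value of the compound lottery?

$146,800

EV(A) = 0.6 × 116000 + 0.4 × 170000 = 69600 + 68000 = 137600
Branch B: 156000 (certain)
Overall = 0.5 × 137600 + 0.5 × 156000 = 68800 + 78000 = 146800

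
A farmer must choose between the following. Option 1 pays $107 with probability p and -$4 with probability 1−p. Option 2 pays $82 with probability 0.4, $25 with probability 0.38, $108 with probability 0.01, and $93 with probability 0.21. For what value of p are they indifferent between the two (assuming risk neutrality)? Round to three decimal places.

EV(Option 2) = 0.4 × 82 + 0.38 × 25 + 0.01 × 108 + 0.21 × 93 = 32.8 + 9.5 + 1.08 + 19.53 = 62.91
p·107 + (1−p)·(-4) = 62.91
111p − 4 = 62.91
p = (62.91 + 4) / 111

p = 0.603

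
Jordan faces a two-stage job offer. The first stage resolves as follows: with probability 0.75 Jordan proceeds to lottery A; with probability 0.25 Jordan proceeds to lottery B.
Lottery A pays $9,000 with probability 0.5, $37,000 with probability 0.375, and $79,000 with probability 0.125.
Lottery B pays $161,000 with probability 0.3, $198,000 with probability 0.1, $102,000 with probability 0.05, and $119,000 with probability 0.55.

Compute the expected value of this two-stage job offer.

$55,850

EV(A) = 0.5 × 9000 + 0.375 × 37000 + 0.125 × 79000 = 4500 + 13875 + 9875 = 28250
EV(B) = 0.3 × 161000 + 0.1 × 198000 + 0.05 × 102000 + 0.55 × 119000 = 48300 + 19800 + 5100 + 65450 = 138650
Overall = 0.75 × 28250 + 0.25 × 138650 = 21187.5 + 34662.5 = 55850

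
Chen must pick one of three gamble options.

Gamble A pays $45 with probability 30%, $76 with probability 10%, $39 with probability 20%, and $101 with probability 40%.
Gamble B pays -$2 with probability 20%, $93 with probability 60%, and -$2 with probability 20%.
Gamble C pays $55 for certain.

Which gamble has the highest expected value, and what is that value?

Gamble A = 0.3 × 45 + 0.1 × 76 + 0.2 × 39 + 0.4 × 101 = 13.5 + 7.6 + 7.8 + 40.4 = 69.3
Gamble B = 0.2 × (-2) + 0.6 × 93 + 0.2 × (-2) = -0.4 + 55.8 − 0.4 = 55
Gamble C: 55 (certain)

Gamble A ($69.30)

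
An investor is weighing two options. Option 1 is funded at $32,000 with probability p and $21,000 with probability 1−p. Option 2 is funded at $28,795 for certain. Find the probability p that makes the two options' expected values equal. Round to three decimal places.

p·32000 + (1−p)·21000 = 28795
11000p + 21000 = 28795
p = (28795 − 21000) / 11000

p = 0.709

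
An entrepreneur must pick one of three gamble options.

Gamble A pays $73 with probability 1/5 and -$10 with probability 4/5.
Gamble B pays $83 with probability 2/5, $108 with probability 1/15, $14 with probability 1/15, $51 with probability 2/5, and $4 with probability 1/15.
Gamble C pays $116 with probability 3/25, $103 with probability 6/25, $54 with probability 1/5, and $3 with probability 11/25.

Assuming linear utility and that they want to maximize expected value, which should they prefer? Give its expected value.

Gamble A = 1/5 × 73 + 4/5 × (-10) = 14.6 − 8 = 6.6
Gamble B = 2/5 × 83 + 1/15 × 108 + 1/15 × 14 + 2/5 × 51 + 1/15 × 4 = 33.2 + 7.2 + 0.9333 + 20.4 + 0.2667 = 62
Gamble C = 3/25 × 116 + 6/25 × 103 + 1/5 × 54 + 11/25 × 3 = 13.92 + 24.72 + 10.8 + 1.32 = 50.76

Gamble B ($62)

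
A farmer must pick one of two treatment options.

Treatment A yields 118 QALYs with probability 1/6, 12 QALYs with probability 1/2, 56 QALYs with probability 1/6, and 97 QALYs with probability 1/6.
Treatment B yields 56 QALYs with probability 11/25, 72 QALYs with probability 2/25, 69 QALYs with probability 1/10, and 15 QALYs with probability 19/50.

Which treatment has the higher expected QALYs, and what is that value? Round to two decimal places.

Treatment A (51.17 QALYs)

Treatment A = 1/6 × 118 + 1/2 × 12 + 1/6 × 56 + 1/6 × 97 = 19.6667 + 6 + 9.3333 + 16.1667 = 51.1667
Treatment B = 11/25 × 56 + 2/25 × 72 + 1/10 × 69 + 19/50 × 15 = 24.64 + 5.76 + 6.9 + 5.7 = 43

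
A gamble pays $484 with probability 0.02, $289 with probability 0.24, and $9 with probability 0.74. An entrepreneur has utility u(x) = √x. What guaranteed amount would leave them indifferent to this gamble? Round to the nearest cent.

E[u] = 0.02·√484 + 0.24·√289 + 0.74·√9 = 0.02·22 + 0.24·17 + 0.74·3 = 6.74
CE = (6.74)² = 45.4276

$45.43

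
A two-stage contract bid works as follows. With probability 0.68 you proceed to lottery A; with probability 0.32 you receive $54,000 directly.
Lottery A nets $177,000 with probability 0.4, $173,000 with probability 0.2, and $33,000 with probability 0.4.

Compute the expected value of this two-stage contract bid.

$97,928

EV(A) = 0.4 × 177000 + 0.2 × 173000 + 0.4 × 33000 = 70800 + 34600 + 13200 = 118600
Branch B: 54000 (certain)
Overall = 0.68 × 118600 + 0.32 × 54000 = 80648 + 17280 = 97928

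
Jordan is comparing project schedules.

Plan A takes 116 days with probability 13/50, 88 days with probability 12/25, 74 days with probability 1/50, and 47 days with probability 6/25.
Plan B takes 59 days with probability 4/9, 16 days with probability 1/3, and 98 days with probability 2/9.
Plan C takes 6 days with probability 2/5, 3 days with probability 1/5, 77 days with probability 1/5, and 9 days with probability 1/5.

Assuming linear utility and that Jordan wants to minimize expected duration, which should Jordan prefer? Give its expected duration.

Plan C (20.2 days)

Plan A = 13/50 × 116 + 12/25 × 88 + 1/50 × 74 + 6/25 × 47 = 30.16 + 42.24 + 1.48 + 11.28 = 85.16
Plan B = 4/9 × 59 + 1/3 × 16 + 2/9 × 98 = 26.2222 + 5.3333 + 21.7778 = 53.3333
Plan C = 2/5 × 6 + 1/5 × 3 + 1/5 × 77 + 1/5 × 9 = 2.4 + 0.6 + 15.4 + 1.8 = 20.2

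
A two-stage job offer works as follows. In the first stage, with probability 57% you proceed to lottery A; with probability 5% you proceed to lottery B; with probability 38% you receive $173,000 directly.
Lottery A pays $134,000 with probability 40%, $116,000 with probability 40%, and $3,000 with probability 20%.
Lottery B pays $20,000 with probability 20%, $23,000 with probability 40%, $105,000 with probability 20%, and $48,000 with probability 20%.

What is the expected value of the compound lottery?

EV(A) = 0.4 × 134000 + 0.4 × 116000 + 0.2 × 3000 = 53600 + 46400 + 600 = 100600
EV(B) = 0.2 × 20000 + 0.4 × 23000 + 0.2 × 105000 + 0.2 × 48000 = 4000 + 9200 + 21000 + 9600 = 43800
Branch C: 173000 (certain)
Overall = 0.57 × 100600 + 0.05 × 43800 + 0.38 × 173000 = 57342 + 2190 + 65740 = 125272

$125,272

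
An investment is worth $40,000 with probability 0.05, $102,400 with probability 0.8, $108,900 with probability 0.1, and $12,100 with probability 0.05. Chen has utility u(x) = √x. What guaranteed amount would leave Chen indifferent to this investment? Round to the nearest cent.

E[u] = 0.05·√40000 + 0.8·√102400 + 0.1·√108900 + 0.05·√12100 = 0.05·200 + 0.8·320 + 0.1·330 + 0.05·110 = 304.5
CE = (304.5)² = 92720.25

$92,720.25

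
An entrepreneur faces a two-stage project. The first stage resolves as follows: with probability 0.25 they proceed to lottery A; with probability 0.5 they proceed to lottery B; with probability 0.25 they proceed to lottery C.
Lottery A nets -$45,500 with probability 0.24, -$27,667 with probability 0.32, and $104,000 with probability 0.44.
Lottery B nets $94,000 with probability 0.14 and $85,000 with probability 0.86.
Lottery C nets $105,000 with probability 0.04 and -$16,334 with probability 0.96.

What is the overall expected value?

$46,756.48

EV(A) = 0.24 × (-45500) + 0.32 × (-27667) + 0.44 × 104000 = -10920 − 8853.44 + 45760 = 25986.56
EV(B) = 0.14 × 94000 + 0.86 × 85000 = 13160 + 73100 = 86260
EV(C) = 0.04 × 105000 + 0.96 × (-16334) = 4200 − 15680.64 = -11480.64
Overall = 0.25 × 25986.56 + 0.5 × 86260 + 0.25 × (-11480.64) = 6496.64 + 43130 − 2870.16 = 46756.48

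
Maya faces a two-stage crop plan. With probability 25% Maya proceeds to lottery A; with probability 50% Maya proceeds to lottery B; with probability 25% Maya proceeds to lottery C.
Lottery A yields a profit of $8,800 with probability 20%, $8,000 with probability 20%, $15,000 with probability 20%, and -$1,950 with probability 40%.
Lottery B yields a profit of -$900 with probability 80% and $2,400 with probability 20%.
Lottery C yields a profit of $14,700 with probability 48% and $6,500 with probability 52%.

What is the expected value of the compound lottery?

EV(A) = 0.2 × 8800 + 0.2 × 8000 + 0.2 × 15000 + 0.4 × (-1950) = 1760 + 1600 + 3000 − 780 = 5580
EV(B) = 0.8 × (-900) + 0.2 × 2400 = -720 + 480 = -240
EV(C) = 0.48 × 14700 + 0.52 × 6500 = 7056 + 3380 = 10436
Overall = 0.25 × 5580 + 0.5 × (-240) + 0.25 × 10436 = 1395 − 120 + 2609 = 3884

$3,884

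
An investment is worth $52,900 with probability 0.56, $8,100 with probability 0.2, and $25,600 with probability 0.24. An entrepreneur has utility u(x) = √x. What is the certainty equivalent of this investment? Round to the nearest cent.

$34,299.04

E[u] = 0.56·√52900 + 0.2·√8100 + 0.24·√25600 = 0.56·230 + 0.2·90 + 0.24·160 = 185.2
CE = (185.2)² = 34299.04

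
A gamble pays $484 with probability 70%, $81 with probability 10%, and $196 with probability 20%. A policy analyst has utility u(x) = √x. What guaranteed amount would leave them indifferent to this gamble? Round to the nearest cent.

$364.81

E[u] = 0.7·√484 + 0.1·√81 + 0.2·√196 = 0.7·22 + 0.1·9 + 0.2·14 = 19.1
CE = (19.1)² = 364.81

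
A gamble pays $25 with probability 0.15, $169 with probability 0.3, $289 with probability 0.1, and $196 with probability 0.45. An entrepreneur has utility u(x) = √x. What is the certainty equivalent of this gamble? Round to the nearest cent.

E[u] = 0.15·√25 + 0.3·√169 + 0.1·√289 + 0.45·√196 = 0.15·5 + 0.3·13 + 0.1·17 + 0.45·14 = 12.65
CE = (12.65)² = 160.0225

$160.02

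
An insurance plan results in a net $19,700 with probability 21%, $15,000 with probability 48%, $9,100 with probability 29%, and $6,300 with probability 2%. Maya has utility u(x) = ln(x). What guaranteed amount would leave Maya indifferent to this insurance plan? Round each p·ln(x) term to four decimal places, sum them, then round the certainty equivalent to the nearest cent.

E[u] = 0.21·ln(19700) + 0.48·ln(15000) + 0.29·ln(9100) + 0.02·ln(6300) = 2.0766 + 4.6156 + 2.6436 + 0.1750 = 9.5108
CE = e^9.5108 ≈ 13504.79

$13,504.79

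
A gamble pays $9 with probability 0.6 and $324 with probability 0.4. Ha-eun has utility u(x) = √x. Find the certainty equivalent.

E[u] = 0.6·√9 + 0.4·√324 = 0.6·3 + 0.4·18 = 9
CE = (9)² = 81

$81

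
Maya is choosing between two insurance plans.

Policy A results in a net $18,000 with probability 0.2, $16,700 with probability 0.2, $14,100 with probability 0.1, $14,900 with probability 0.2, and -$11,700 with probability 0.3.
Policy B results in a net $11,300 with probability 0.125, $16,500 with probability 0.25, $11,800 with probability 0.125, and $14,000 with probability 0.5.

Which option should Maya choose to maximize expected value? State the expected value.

Policy B ($14,012.50)

Policy A = 0.2 × 18000 + 0.2 × 16700 + 0.1 × 14100 + 0.2 × 14900 + 0.3 × (-11700) = 3600 + 3340 + 1410 + 2980 − 3510 = 7820
Policy B = 0.125 × 11300 + 0.25 × 16500 + 0.125 × 11800 + 0.5 × 14000 = 1412.5 + 4125 + 1475 + 7000 = 14012.5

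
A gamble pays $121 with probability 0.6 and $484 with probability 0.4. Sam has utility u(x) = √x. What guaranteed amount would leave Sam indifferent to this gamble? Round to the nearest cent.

E[u] = 0.6·√121 + 0.4·√484 = 0.6·11 + 0.4·22 = 15.4
CE = (15.4)² = 237.16

$237.16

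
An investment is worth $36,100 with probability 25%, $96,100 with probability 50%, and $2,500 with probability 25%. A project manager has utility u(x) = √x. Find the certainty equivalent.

E[u] = 0.25·√36100 + 0.5·√96100 + 0.25·√2500 = 0.25·190 + 0.5·310 + 0.25·50 = 215
CE = (215)² = 46225

$46,225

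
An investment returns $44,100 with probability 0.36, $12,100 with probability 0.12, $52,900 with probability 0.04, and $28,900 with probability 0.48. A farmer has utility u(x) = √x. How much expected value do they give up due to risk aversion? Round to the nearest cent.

$1,059.84

E[u] = 0.36·√44100 + 0.12·√12100 + 0.04·√52900 + 0.48·√28900 = 0.36·210 + 0.12·110 + 0.04·230 + 0.48·170 = 179.6
CE = (179.6)² = 32256.16
Risk premium = EV − CE = 33316 − 32256.16 = 1059.84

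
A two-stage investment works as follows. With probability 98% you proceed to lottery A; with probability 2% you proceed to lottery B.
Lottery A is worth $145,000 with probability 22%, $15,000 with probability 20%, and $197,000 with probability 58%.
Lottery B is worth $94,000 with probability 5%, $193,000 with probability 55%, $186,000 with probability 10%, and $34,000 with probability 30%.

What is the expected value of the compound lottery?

EV(A) = 0.22 × 145000 + 0.2 × 15000 + 0.58 × 197000 = 31900 + 3000 + 114260 = 149160
EV(B) = 0.05 × 94000 + 0.55 × 193000 + 0.1 × 186000 + 0.3 × 34000 = 4700 + 106150 + 18600 + 10200 = 139650
Overall = 0.98 × 149160 + 0.02 × 139650 = 146176.8 + 2793 = 148969.8

$148,969.80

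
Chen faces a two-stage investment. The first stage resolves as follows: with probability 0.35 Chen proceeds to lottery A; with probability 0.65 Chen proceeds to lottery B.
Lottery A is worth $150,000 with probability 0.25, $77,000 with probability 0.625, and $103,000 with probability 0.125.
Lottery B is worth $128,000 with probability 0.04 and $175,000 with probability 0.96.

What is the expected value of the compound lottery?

EV(A) = 0.25 × 150000 + 0.625 × 77000 + 0.125 × 103000 = 37500 + 48125 + 12875 = 98500
EV(B) = 0.04 × 128000 + 0.96 × 175000 = 5120 + 168000 = 173120
Overall = 0.35 × 98500 + 0.65 × 173120 = 34475 + 112528 = 147003

$147,003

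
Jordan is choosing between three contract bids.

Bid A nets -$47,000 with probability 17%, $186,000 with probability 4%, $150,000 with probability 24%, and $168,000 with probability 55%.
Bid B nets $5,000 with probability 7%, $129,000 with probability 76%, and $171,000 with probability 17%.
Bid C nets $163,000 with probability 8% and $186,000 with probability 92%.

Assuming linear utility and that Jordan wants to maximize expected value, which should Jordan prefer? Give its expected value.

Bid C ($184,160)

Bid A = 0.17 × (-47000) + 0.04 × 186000 + 0.24 × 150000 + 0.55 × 168000 = -7990 + 7440 + 36000 + 92400 = 127850
Bid B = 0.07 × 5000 + 0.76 × 129000 + 0.17 × 171000 = 350 + 98040 + 29070 = 127460
Bid C = 0.08 × 163000 + 0.92 × 186000 = 13040 + 171120 = 184160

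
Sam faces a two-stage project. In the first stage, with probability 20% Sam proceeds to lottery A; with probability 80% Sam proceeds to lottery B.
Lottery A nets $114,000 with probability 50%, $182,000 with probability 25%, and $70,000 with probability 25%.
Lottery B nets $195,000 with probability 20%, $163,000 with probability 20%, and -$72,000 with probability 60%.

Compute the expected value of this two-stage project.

$46,720

EV(A) = 0.5 × 114000 + 0.25 × 182000 + 0.25 × 70000 = 57000 + 45500 + 17500 = 120000
EV(B) = 0.2 × 195000 + 0.2 × 163000 + 0.6 × (-72000) = 39000 + 32600 − 43200 = 28400
Overall = 0.2 × 120000 + 0.8 × 28400 = 24000 + 22720 = 46720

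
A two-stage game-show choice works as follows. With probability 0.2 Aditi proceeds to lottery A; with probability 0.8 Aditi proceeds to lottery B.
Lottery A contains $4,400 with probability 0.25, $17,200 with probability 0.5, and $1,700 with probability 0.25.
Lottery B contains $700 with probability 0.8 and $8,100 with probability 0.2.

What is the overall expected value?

EV(A) = 0.25 × 4400 + 0.5 × 17200 + 0.25 × 1700 = 1100 + 8600 + 425 = 10125
EV(B) = 0.8 × 700 + 0.2 × 8100 = 560 + 1620 = 2180
Overall = 0.2 × 10125 + 0.8 × 2180 = 2025 + 1744 = 3769

$3,769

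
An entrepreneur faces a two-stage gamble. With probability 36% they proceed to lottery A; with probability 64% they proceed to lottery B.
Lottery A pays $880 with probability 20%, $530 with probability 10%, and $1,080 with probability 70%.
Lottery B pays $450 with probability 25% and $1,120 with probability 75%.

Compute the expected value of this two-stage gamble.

$964.20

EV(A) = 0.2 × 880 + 0.1 × 530 + 0.7 × 1080 = 176 + 53 + 756 = 985
EV(B) = 0.25 × 450 + 0.75 × 1120 = 112.5 + 840 = 952.5
Overall = 0.36 × 985 + 0.64 × 952.5 = 354.6 + 609.6 = 964.2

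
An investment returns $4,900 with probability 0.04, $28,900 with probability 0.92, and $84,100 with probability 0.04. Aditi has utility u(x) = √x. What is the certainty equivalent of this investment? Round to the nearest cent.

$29,172.64

E[u] = 0.04·√4900 + 0.92·√28900 + 0.04·√84100 = 0.04·70 + 0.92·170 + 0.04·290 = 170.8
CE = (170.8)² = 29172.64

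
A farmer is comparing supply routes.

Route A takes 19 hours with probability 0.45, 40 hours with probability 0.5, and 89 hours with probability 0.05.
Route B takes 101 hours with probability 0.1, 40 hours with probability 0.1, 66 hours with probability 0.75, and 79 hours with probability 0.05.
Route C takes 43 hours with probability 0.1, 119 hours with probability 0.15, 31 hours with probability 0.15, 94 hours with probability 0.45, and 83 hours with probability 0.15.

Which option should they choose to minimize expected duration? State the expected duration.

Route A = 0.45 × 19 + 0.5 × 40 + 0.05 × 89 = 8.55 + 20 + 4.45 = 33
Route B = 0.1 × 101 + 0.1 × 40 + 0.75 × 66 + 0.05 × 79 = 10.1 + 4 + 49.5 + 3.95 = 67.55
Route C = 0.1 × 43 + 0.15 × 119 + 0.15 × 31 + 0.45 × 94 + 0.15 × 83 = 4.3 + 17.85 + 4.65 + 42.3 + 12.45 = 81.55

Route A (33 hours)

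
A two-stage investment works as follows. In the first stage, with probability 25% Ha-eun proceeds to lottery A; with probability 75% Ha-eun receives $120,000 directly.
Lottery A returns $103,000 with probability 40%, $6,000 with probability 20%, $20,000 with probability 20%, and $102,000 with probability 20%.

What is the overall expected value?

$106,700

EV(A) = 0.4 × 103000 + 0.2 × 6000 + 0.2 × 20000 + 0.2 × 102000 = 41200 + 1200 + 4000 + 20400 = 66800
Branch B: 120000 (certain)
Overall = 0.25 × 66800 + 0.75 × 120000 = 16700 + 90000 = 106700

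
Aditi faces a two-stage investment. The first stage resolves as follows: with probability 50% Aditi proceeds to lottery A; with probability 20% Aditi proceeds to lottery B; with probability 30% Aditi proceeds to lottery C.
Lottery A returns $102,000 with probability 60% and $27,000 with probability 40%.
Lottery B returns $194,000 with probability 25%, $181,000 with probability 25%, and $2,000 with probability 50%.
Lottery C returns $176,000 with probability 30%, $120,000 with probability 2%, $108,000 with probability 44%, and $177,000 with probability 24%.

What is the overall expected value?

$98,510

EV(A) = 0.6 × 102000 + 0.4 × 27000 = 61200 + 10800 = 72000
EV(B) = 0.25 × 194000 + 0.25 × 181000 + 0.5 × 2000 = 48500 + 45250 + 1000 = 94750
EV(C) = 0.3 × 176000 + 0.02 × 120000 + 0.44 × 108000 + 0.24 × 177000 = 52800 + 2400 + 47520 + 42480 = 145200
Overall = 0.5 × 72000 + 0.2 × 94750 + 0.3 × 145200 = 36000 + 18950 + 43560 = 98510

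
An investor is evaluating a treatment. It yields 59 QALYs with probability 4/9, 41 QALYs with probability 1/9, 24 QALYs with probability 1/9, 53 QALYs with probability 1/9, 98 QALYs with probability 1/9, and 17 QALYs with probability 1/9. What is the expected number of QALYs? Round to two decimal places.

52.11 QALYs

EV = 4/9 × 59 + 1/9 × 41 + 1/9 × 24 + 1/9 × 53 + 1/9 × 98 + 1/9 × 17 = 26.2222 + 4.5556 + 2.6667 + 5.8889 + 10.8889 + 1.8889 = 52.1111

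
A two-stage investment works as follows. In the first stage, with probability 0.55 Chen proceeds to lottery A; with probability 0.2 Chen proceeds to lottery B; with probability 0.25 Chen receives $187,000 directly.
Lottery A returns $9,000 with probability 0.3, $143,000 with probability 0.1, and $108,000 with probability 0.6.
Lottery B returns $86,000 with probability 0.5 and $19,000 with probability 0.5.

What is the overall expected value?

$102,240

EV(A) = 0.3 × 9000 + 0.1 × 143000 + 0.6 × 108000 = 2700 + 14300 + 64800 = 81800
EV(B) = 0.5 × 86000 + 0.5 × 19000 = 43000 + 9500 = 52500
Branch C: 187000 (certain)
Overall = 0.55 × 81800 + 0.2 × 52500 + 0.25 × 187000 = 44990 + 10500 + 46750 = 102240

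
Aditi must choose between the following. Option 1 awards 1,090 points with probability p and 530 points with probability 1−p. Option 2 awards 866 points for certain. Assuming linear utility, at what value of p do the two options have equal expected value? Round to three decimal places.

p = 0.600

p·1090 + (1−p)·530 = 866
560p + 530 = 866
p = (866 − 530) / 560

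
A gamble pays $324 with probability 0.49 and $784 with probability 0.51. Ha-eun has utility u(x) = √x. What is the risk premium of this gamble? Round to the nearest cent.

$24.99

E[u] = 0.49·√324 + 0.51·√784 = 0.49·18 + 0.51·28 = 23.1
CE = (23.1)² = 533.61
Risk premium = EV − CE = 558.6 − 533.61 = 24.99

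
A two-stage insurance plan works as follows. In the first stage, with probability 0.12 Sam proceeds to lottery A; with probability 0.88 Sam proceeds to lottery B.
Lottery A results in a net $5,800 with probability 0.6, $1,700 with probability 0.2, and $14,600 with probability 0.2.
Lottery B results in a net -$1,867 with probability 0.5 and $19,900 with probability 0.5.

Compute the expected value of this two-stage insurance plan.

$8,743.32

EV(A) = 0.6 × 5800 + 0.2 × 1700 + 0.2 × 14600 = 3480 + 340 + 2920 = 6740
EV(B) = 0.5 × (-1867) + 0.5 × 19900 = -933.5 + 9950 = 9016.5
Overall = 0.12 × 6740 + 0.88 × 9016.5 = 808.8 + 7934.52 = 8743.32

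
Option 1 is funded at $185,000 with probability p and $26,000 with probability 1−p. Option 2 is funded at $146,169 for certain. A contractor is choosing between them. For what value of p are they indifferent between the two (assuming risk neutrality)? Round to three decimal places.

p = 0.756

p·185000 + (1−p)·26000 = 146169
159000p + 26000 = 146169
p = (146169 − 26000) / 159000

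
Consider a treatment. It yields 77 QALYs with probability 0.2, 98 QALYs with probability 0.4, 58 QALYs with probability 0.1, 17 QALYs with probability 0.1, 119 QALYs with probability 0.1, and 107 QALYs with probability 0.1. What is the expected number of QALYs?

EV = 0.2 × 77 + 0.4 × 98 + 0.1 × 58 + 0.1 × 17 + 0.1 × 119 + 0.1 × 107 = 15.4 + 39.2 + 5.8 + 1.7 + 11.9 + 10.7 = 84.7

84.7 QALYs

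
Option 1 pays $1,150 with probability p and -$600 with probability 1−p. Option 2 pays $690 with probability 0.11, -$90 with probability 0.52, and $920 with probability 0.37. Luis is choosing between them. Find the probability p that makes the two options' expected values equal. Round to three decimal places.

EV(Option 2) = 0.11 × 690 + 0.52 × (-90) + 0.37 × 920 = 75.9 − 46.8 + 340.4 = 369.5
p·1150 + (1−p)·(-600) = 369.5
1750p − 600 = 369.5
p = (369.5 + 600) / 1750

p = 0.554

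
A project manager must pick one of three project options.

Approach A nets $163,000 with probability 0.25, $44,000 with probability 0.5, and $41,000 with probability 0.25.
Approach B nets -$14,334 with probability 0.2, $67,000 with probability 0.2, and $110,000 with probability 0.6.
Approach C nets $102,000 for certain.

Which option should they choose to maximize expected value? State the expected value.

Approach C ($102,000)

Approach A = 0.25 × 163000 + 0.5 × 44000 + 0.25 × 41000 = 40750 + 22000 + 10250 = 73000
Approach B = 0.2 × (-14334) + 0.2 × 67000 + 0.6 × 110000 = -2866.8 + 13400 + 66000 = 76533.2
Approach C: 102000 (certain)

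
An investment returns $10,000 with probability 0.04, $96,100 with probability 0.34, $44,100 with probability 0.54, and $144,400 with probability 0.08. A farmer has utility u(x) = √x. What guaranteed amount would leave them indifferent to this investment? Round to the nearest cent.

$64,110.24

E[u] = 0.04·√10000 + 0.34·√96100 + 0.54·√44100 + 0.08·√144400 = 0.04·100 + 0.34·310 + 0.54·210 + 0.08·380 = 253.2
CE = (253.2)² = 64110.24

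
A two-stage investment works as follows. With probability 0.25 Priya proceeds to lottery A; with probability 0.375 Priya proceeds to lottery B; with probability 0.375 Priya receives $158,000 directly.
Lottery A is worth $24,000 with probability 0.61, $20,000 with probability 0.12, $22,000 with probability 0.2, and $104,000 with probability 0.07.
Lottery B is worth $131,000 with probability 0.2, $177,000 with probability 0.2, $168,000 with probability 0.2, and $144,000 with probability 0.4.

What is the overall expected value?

EV(A) = 0.61 × 24000 + 0.12 × 20000 + 0.2 × 22000 + 0.07 × 104000 = 14640 + 2400 + 4400 + 7280 = 28720
EV(B) = 0.2 × 131000 + 0.2 × 177000 + 0.2 × 168000 + 0.4 × 144000 = 26200 + 35400 + 33600 + 57600 = 152800
Branch C: 158000 (certain)
Overall = 0.25 × 28720 + 0.375 × 152800 + 0.375 × 158000 = 7180 + 57300 + 59250 = 123730

$123,730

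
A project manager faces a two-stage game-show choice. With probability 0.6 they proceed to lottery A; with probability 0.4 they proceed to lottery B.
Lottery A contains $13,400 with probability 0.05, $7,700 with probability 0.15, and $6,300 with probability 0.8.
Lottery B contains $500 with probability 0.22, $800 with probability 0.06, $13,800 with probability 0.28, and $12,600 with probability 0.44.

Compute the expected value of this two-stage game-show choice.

$7,945.40

EV(A) = 0.05 × 13400 + 0.15 × 7700 + 0.8 × 6300 = 670 + 1155 + 5040 = 6865
EV(B) = 0.22 × 500 + 0.06 × 800 + 0.28 × 13800 + 0.44 × 12600 = 110 + 48 + 3864 + 5544 = 9566
Overall = 0.6 × 6865 + 0.4 × 9566 = 4119 + 3826.4 = 7945.4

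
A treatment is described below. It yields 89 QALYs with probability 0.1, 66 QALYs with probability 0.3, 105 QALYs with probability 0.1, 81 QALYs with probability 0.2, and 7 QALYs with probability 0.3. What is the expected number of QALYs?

57.5 QALYs

EV = 0.1 × 89 + 0.3 × 66 + 0.1 × 105 + 0.2 × 81 + 0.3 × 7 = 8.9 + 19.8 + 10.5 + 16.2 + 2.1 = 57.5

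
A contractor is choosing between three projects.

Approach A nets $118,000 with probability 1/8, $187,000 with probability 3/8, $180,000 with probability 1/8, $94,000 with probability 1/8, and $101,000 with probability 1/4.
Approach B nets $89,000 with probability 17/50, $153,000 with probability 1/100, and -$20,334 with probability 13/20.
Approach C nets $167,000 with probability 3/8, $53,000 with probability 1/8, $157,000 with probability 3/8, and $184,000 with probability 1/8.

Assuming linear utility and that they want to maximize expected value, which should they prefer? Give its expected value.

Approach A = 1/8 × 118000 + 3/8 × 187000 + 1/8 × 180000 + 1/8 × 94000 + 1/4 × 101000 = 14750 + 70125 + 22500 + 11750 + 25250 = 144375
Approach B = 17/50 × 89000 + 1/100 × 153000 + 13/20 × (-20334) = 30260 + 1530 − 13217.1 = 18572.9
Approach C = 3/8 × 167000 + 1/8 × 53000 + 3/8 × 157000 + 1/8 × 184000 = 62625 + 6625 + 58875 + 23000 = 151125

Approach C ($151,125)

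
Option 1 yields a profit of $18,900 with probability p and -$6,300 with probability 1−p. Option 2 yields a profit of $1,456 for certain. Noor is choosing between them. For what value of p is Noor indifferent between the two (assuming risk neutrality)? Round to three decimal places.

p = 0.308

p·18900 + (1−p)·(-6300) = 1456
25200p − 6300 = 1456
p = (1456 + 6300) / 25200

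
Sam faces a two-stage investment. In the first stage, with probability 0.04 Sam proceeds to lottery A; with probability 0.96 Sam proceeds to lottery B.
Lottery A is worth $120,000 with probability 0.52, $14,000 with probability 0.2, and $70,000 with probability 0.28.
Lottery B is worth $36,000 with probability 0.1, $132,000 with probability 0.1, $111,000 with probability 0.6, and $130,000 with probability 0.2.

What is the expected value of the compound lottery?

EV(A) = 0.52 × 120000 + 0.2 × 14000 + 0.28 × 70000 = 62400 + 2800 + 19600 = 84800
EV(B) = 0.1 × 36000 + 0.1 × 132000 + 0.6 × 111000 + 0.2 × 130000 = 3600 + 13200 + 66600 + 26000 = 109400
Overall = 0.04 × 84800 + 0.96 × 109400 = 3392 + 105024 = 108416

$108,416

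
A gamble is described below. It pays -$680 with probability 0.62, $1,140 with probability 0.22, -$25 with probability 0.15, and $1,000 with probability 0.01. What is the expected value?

-$164.55

EV = 0.62 × (-680) + 0.22 × 1140 + 0.15 × (-25) + 0.01 × 1000 = -421.6 + 250.8 − 3.75 + 10 = -164.55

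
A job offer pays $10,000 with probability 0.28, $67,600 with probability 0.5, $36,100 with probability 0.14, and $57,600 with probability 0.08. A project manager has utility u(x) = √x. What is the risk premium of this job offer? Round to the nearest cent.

E[u] = 0.28·√10000 + 0.5·√67600 + 0.14·√36100 + 0.08·√57600 = 0.28·100 + 0.5·260 + 0.14·190 + 0.08·240 = 203.8
CE = (203.8)² = 41534.44
Risk premium = EV − CE = 46262 − 41534.44 = 4727.56

$4,727.56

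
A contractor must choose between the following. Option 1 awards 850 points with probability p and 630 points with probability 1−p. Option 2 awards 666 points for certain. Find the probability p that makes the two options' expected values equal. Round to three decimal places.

p·850 + (1−p)·630 = 666
220p + 630 = 666
p = (666 − 630) / 220

p = 0.164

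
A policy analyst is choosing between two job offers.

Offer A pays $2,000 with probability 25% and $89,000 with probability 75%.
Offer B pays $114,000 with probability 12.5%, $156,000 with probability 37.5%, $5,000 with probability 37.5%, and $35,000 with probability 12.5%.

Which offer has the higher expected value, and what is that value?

Offer B ($79,000)

Offer A = 0.25 × 2000 + 0.75 × 89000 = 500 + 66750 = 67250
Offer B = 0.125 × 114000 + 0.375 × 156000 + 0.375 × 5000 + 0.125 × 35000 = 14250 + 58500 + 1875 + 4375 = 79000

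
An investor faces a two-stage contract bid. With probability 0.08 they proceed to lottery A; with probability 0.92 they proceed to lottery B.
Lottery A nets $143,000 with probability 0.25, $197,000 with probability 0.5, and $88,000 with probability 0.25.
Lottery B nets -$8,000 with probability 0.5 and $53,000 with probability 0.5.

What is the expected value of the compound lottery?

EV(A) = 0.25 × 143000 + 0.5 × 197000 + 0.25 × 88000 = 35750 + 98500 + 22000 = 156250
EV(B) = 0.5 × (-8000) + 0.5 × 53000 = -4000 + 26500 = 22500
Overall = 0.08 × 156250 + 0.92 × 22500 = 12500 + 20700 = 33200

$33,200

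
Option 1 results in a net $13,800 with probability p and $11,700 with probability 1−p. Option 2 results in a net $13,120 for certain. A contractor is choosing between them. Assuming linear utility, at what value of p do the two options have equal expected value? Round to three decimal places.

p·13800 + (1−p)·11700 = 13120
2100p + 11700 = 13120
p = (13120 − 11700) / 2100

p = 0.676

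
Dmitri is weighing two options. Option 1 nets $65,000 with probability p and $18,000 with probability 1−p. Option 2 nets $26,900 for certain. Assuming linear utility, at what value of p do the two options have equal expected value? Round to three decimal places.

p = 0.189

p·65000 + (1−p)·18000 = 26900
47000p + 18000 = 26900
p = (26900 − 18000) / 47000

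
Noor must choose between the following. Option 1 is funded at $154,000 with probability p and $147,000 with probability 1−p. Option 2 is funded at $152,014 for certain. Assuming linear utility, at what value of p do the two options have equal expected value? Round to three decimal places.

p = 0.716

p·154000 + (1−p)·147000 = 152014
7000p + 147000 = 152014
p = (152014 − 147000) / 7000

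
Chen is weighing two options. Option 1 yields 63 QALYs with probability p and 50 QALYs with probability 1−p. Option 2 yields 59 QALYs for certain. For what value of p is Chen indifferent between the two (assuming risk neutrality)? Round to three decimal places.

p = 0.692

p·63 + (1−p)·50 = 59
13p + 50 = 59
p = (59 − 50) / 13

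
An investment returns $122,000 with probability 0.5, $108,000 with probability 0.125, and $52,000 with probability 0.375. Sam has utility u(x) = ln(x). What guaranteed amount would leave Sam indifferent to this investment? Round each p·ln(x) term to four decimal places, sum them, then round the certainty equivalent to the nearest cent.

$87,264.59

E[u] = 0.5·ln(122000) + 0.125·ln(108000) + 0.375·ln(52000) = 5.8559 + 1.4487 + 4.0721 = 11.3767
CE = e^11.3767 ≈ 87264.59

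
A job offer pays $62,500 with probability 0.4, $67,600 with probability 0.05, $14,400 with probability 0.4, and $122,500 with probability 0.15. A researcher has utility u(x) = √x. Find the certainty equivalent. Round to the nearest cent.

E[u] = 0.4·√62500 + 0.05·√67600 + 0.4·√14400 + 0.15·√122500 = 0.4·250 + 0.05·260 + 0.4·120 + 0.15·350 = 213.5
CE = (213.5)² = 45582.25

$45,582.25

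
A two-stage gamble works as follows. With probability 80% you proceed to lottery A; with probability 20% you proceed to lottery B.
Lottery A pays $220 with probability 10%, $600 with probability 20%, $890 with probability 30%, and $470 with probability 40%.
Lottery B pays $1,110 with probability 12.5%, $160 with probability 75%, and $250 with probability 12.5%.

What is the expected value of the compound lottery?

$535.60

EV(A) = 0.1 × 220 + 0.2 × 600 + 0.3 × 890 + 0.4 × 470 = 22 + 120 + 267 + 188 = 597
EV(B) = 0.125 × 1110 + 0.75 × 160 + 0.125 × 250 = 138.75 + 120 + 31.25 = 290
Overall = 0.8 × 597 + 0.2 × 290 = 477.6 + 58 = 535.6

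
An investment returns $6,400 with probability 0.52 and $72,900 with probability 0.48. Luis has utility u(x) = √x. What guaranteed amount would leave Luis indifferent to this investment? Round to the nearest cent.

$29,309.44

E[u] = 0.52·√6400 + 0.48·√72900 = 0.52·80 + 0.48·270 = 171.2
CE = (171.2)² = 29309.44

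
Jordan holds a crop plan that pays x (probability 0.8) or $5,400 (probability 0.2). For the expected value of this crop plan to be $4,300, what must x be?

0.8·x + 0.2·5400 = 4300
0.8·x = 4300 − 1080 = 3220
x = 3220 / 0.8 = 4025

x = $4,025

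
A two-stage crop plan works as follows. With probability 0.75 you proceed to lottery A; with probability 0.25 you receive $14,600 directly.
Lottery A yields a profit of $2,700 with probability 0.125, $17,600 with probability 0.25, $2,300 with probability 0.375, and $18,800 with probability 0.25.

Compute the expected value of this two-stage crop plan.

$11,375

EV(A) = 0.125 × 2700 + 0.25 × 17600 + 0.375 × 2300 + 0.25 × 18800 = 337.5 + 4400 + 862.5 + 4700 = 10300
Branch B: 14600 (certain)
Overall = 0.75 × 10300 + 0.25 × 14600 = 7725 + 3650 = 11375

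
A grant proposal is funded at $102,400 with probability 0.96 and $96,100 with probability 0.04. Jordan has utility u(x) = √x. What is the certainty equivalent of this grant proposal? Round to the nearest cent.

E[u] = 0.96·√102400 + 0.04·√96100 = 0.96·320 + 0.04·310 = 319.6
CE = (319.6)² = 102144.16

$102,144.16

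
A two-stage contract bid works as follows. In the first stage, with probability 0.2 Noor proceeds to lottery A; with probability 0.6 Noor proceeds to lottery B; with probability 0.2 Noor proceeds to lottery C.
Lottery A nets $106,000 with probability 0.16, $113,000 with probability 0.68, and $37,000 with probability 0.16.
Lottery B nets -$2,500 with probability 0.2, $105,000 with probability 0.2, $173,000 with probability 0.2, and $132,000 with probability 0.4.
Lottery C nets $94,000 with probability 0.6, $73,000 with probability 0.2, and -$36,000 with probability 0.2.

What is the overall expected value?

$97,444

EV(A) = 0.16 × 106000 + 0.68 × 113000 + 0.16 × 37000 = 16960 + 76840 + 5920 = 99720
EV(B) = 0.2 × (-2500) + 0.2 × 105000 + 0.2 × 173000 + 0.4 × 132000 = -500 + 21000 + 34600 + 52800 = 107900
EV(C) = 0.6 × 94000 + 0.2 × 73000 + 0.2 × (-36000) = 56400 + 14600 − 7200 = 63800
Overall = 0.2 × 99720 + 0.6 × 107900 + 0.2 × 63800 = 19944 + 64740 + 12760 = 97444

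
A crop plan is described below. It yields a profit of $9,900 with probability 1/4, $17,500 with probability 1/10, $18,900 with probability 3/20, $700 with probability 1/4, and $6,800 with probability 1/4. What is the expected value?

EV = 1/4 × 9900 + 1/10 × 17500 + 3/20 × 18900 + 1/4 × 700 + 1/4 × 6800 = 2475 + 1750 + 2835 + 175 + 1700 = 8935

$8,935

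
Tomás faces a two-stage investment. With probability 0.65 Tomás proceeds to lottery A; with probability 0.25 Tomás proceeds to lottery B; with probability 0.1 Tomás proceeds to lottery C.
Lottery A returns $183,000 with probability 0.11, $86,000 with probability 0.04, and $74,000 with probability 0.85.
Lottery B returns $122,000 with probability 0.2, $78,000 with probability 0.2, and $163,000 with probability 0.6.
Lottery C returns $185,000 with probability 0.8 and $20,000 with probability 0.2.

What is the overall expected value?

EV(A) = 0.11 × 183000 + 0.04 × 86000 + 0.85 × 74000 = 20130 + 3440 + 62900 = 86470
EV(B) = 0.2 × 122000 + 0.2 × 78000 + 0.6 × 163000 = 24400 + 15600 + 97800 = 137800
EV(C) = 0.8 × 185000 + 0.2 × 20000 = 148000 + 4000 = 152000
Overall = 0.65 × 86470 + 0.25 × 137800 + 0.1 × 152000 = 56205.5 + 34450 + 15200 = 105855.5

$105,855.50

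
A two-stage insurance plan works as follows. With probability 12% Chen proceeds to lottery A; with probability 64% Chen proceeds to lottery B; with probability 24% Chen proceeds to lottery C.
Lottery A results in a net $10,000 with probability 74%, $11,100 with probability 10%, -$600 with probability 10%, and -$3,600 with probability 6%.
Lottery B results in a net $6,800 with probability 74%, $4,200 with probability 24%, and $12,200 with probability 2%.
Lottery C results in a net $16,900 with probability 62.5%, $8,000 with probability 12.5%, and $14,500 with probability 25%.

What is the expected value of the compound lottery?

EV(A) = 0.74 × 10000 + 0.1 × 11100 + 0.1 × (-600) + 0.06 × (-3600) = 7400 + 1110 − 60 − 216 = 8234
EV(B) = 0.74 × 6800 + 0.24 × 4200 + 0.02 × 12200 = 5032 + 1008 + 244 = 6284
EV(C) = 0.625 × 16900 + 0.125 × 8000 + 0.25 × 14500 = 10562.5 + 1000 + 3625 = 15187.5
Overall = 0.12 × 8234 + 0.64 × 6284 + 0.24 × 15187.5 = 988.08 + 4021.76 + 3645 = 8654.84

$8,654.84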